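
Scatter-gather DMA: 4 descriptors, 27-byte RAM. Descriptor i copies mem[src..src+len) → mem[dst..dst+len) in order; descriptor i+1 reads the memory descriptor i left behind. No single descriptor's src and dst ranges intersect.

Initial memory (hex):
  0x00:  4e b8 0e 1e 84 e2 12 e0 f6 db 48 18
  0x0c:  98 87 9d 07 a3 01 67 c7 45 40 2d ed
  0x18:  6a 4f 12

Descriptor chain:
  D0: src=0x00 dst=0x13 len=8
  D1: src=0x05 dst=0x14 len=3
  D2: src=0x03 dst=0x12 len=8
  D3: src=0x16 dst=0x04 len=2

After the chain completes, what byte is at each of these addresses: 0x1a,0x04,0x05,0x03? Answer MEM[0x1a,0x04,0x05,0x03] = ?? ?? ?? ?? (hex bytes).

D0: mem[0x13..0x1a] <- [4e b8 0e 1e 84 e2 12 e0]
D1: mem[0x14..0x16] <- [e2 12 e0]
D2: mem[0x12..0x19] <- [1e 84 e2 12 e0 f6 db 48]
D3: mem[0x04..0x05] <- [e0 f6]
query mem[0x1a]=0xe0, mem[0x04]=0xe0, mem[0x05]=0xf6, mem[0x03]=0x1e

MEM[0x1a,0x04,0x05,0x03] = e0 e0 f6 1e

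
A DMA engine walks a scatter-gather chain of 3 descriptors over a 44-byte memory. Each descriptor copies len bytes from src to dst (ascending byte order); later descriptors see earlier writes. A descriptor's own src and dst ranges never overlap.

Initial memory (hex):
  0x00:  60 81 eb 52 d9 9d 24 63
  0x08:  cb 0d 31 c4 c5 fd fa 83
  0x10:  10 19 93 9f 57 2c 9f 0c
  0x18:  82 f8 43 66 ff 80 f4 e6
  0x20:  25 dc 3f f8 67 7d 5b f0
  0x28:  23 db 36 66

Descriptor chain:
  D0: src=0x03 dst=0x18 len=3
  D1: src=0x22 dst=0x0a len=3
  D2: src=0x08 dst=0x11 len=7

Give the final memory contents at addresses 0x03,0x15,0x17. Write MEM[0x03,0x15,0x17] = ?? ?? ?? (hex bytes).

MEM[0x03,0x15,0x17] = 52 67 fa

[0] 0x03->0x18 len=3 : 52 d9 9d
[1] 0x22->0x0a len=3 : 3f f8 67
[2] 0x08->0x11 len=7 : cb 0d 3f f8 67 fd fa
query mem[0x03]=0x52, mem[0x15]=0x67, mem[0x17]=0xfa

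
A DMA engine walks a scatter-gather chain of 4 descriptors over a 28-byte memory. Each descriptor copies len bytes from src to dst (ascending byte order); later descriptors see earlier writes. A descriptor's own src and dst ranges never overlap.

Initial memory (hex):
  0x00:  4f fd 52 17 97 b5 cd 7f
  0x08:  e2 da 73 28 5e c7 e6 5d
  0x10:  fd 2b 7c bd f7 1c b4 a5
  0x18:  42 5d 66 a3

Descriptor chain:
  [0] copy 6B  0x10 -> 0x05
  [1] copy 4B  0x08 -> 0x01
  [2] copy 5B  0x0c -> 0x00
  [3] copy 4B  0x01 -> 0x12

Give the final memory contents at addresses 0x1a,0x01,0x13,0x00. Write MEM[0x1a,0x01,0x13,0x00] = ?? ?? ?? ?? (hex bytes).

MEM[0x1a,0x01,0x13,0x00] = 66 c7 e6 5e

  after D0: wrote 6B at 0x05 = fd2b7cbdf71c
  after D1: wrote 4B at 0x01 = bdf71c28
  after D2: wrote 5B at 0x00 = 5ec7e65dfd
  after D3: wrote 4B at 0x12 = c7e65dfd
query mem[0x1a]=0x66, mem[0x01]=0xc7, mem[0x13]=0xe6, mem[0x00]=0x5e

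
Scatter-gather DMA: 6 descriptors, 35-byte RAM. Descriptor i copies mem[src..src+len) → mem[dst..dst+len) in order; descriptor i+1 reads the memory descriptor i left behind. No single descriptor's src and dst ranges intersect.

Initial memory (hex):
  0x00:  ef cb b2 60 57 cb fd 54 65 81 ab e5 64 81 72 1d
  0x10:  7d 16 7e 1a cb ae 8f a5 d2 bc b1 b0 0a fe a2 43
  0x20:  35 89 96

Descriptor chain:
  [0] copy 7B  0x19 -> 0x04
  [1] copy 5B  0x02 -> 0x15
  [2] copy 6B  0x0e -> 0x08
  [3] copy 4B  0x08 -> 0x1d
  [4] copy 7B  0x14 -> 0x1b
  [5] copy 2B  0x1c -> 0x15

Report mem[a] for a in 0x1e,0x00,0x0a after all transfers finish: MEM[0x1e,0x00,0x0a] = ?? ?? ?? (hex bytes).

[0] 0x19->0x04 len=7 : bc b1 b0 0a fe a2 43
[1] 0x02->0x15 len=5 : b2 60 bc b1 b0
[2] 0x0e->0x08 len=6 : 72 1d 7d 16 7e 1a
[3] 0x08->0x1d len=4 : 72 1d 7d 16
[4] 0x14->0x1b len=7 : cb b2 60 bc b1 b0 b1
[5] 0x1c->0x15 len=2 : b2 60
query mem[0x1e]=0xbc, mem[0x00]=0xef, mem[0x0a]=0x7d

MEM[0x1e,0x00,0x0a] = bc ef 7d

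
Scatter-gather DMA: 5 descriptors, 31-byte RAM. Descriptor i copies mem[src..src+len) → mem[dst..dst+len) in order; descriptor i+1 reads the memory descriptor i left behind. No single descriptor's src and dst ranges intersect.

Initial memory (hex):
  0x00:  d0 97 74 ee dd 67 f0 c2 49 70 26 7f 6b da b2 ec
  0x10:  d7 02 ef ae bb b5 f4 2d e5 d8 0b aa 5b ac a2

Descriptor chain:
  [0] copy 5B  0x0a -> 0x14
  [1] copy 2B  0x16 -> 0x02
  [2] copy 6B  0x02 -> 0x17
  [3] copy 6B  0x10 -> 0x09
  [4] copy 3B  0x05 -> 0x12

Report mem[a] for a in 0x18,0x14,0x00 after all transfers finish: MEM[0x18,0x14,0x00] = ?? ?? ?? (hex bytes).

MEM[0x18,0x14,0x00] = da c2 d0

  after D0: wrote 5B at 0x14 = 267f6bdab2
  after D1: wrote 2B at 0x02 = 6bda
  after D2: wrote 6B at 0x17 = 6bdadd67f0c2
  after D3: wrote 6B at 0x09 = d702efae267f
  after D4: wrote 3B at 0x12 = 67f0c2
query mem[0x18]=0xda, mem[0x14]=0xc2, mem[0x00]=0xd0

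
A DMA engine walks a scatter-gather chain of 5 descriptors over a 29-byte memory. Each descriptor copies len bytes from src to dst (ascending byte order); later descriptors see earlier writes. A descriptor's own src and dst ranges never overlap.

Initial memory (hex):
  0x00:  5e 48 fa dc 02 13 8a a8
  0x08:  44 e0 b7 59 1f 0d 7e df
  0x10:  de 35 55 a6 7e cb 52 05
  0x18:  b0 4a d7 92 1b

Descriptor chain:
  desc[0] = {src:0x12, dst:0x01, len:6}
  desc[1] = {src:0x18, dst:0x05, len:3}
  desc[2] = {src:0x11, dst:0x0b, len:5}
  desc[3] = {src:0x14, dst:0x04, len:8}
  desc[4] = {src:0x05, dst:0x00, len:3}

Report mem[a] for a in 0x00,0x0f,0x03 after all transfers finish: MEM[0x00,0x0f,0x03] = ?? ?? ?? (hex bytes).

  after D0: wrote 6B at 0x01 = 55a67ecb5205
  after D1: wrote 3B at 0x05 = b04ad7
  after D2: wrote 5B at 0x0b = 3555a67ecb
  after D3: wrote 8B at 0x04 = 7ecb5205b04ad792
  after D4: wrote 3B at 0x00 = cb5205
query mem[0x00]=0xcb, mem[0x0f]=0xcb, mem[0x03]=0x7e

MEM[0x00,0x0f,0x03] = cb cb 7e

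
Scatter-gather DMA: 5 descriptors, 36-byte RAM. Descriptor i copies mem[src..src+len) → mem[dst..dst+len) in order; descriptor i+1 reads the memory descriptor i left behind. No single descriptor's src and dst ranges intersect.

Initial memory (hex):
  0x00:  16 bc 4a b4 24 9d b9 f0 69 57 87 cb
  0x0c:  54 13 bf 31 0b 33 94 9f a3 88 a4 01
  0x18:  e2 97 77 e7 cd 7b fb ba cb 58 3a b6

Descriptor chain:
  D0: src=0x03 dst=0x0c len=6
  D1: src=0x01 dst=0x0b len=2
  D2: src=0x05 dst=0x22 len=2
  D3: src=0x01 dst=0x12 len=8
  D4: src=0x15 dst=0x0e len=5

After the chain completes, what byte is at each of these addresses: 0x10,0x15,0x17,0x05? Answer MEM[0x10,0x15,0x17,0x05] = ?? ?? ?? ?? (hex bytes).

MEM[0x10,0x15,0x17,0x05] = b9 24 b9 9d

  after D0: wrote 6B at 0x0c = b4249db9f069
  after D1: wrote 2B at 0x0b = bc4a
  after D2: wrote 2B at 0x22 = 9db9
  after D3: wrote 8B at 0x12 = bc4ab4249db9f069
  after D4: wrote 5B at 0x0e = 249db9f069
query mem[0x10]=0xb9, mem[0x15]=0x24, mem[0x17]=0xb9, mem[0x05]=0x9d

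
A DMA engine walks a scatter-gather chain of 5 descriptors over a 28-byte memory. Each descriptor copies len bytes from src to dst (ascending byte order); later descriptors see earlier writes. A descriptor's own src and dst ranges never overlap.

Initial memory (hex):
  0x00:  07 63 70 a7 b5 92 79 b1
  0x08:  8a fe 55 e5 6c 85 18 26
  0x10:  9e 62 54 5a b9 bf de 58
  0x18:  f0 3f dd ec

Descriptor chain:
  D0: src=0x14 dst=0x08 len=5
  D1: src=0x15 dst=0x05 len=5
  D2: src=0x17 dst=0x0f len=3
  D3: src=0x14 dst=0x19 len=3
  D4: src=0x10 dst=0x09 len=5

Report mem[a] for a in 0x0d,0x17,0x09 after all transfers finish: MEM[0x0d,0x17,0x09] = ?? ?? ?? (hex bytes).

D0: mem[0x08..0x0c] <- [b9 bf de 58 f0]
D1: mem[0x05..0x09] <- [bf de 58 f0 3f]
D2: mem[0x0f..0x11] <- [58 f0 3f]
D3: mem[0x19..0x1b] <- [b9 bf de]
D4: mem[0x09..0x0d] <- [f0 3f 54 5a b9]
query mem[0x0d]=0xb9, mem[0x17]=0x58, mem[0x09]=0xf0

MEM[0x0d,0x17,0x09] = b9 58 f0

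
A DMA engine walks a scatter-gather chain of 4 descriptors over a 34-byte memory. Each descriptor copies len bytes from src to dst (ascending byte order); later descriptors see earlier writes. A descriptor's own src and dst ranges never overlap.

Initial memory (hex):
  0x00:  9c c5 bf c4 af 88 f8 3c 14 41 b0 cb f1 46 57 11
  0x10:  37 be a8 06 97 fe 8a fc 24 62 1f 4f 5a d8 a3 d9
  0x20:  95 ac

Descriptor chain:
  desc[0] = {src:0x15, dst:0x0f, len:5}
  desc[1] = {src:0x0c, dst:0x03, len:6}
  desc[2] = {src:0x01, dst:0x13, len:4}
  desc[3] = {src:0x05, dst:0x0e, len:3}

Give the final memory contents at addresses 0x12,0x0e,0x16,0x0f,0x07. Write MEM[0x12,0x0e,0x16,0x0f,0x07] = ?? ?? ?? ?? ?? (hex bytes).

#0 dst[0x0f+5] := {0xfe,0x8a,0xfc,0x24,0x62}
#1 dst[0x03+6] := {0xf1,0x46,0x57,0xfe,0x8a,0xfc}
#2 dst[0x13+4] := {0xc5,0xbf,0xf1,0x46}
#3 dst[0x0e+3] := {0x57,0xfe,0x8a}
query mem[0x12]=0x24, mem[0x0e]=0x57, mem[0x16]=0x46, mem[0x0f]=0xfe, mem[0x07]=0x8a

MEM[0x12,0x0e,0x16,0x0f,0x07] = 24 57 46 fe 8a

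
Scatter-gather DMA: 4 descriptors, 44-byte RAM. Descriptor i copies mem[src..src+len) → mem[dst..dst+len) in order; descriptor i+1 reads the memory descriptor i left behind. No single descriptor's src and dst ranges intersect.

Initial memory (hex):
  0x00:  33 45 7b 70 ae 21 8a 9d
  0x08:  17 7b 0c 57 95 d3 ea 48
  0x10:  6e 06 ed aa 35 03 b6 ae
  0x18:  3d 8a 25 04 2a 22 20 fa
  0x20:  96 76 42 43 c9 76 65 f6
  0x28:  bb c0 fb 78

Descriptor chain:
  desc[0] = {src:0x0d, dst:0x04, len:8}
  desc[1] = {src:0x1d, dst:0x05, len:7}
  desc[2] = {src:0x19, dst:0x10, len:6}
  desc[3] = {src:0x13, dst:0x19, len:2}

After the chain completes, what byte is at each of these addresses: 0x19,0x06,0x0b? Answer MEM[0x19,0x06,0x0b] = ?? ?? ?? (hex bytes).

MEM[0x19,0x06,0x0b] = 2a 20 43

  after D0: wrote 8B at 0x04 = d3ea486e06edaa35
  after D1: wrote 7B at 0x05 = 2220fa96764243
  after D2: wrote 6B at 0x10 = 8a25042a2220
  after D3: wrote 2B at 0x19 = 2a22
query mem[0x19]=0x2a, mem[0x06]=0x20, mem[0x0b]=0x43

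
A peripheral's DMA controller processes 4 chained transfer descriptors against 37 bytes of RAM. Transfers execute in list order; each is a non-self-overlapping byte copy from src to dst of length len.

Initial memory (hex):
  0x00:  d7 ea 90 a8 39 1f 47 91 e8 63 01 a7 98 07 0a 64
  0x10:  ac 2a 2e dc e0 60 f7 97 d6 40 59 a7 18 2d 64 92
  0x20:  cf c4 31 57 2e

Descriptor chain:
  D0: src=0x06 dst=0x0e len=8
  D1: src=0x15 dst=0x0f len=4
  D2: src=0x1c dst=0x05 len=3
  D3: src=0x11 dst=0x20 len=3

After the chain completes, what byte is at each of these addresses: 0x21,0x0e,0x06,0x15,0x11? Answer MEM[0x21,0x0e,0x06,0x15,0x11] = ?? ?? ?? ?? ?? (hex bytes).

MEM[0x21,0x0e,0x06,0x15,0x11] = d6 47 2d 07 97

#0 dst[0x0e+8] := {0x47,0x91,0xe8,0x63,0x01,0xa7,0x98,0x07}
#1 dst[0x0f+4] := {0x07,0xf7,0x97,0xd6}
#2 dst[0x05+3] := {0x18,0x2d,0x64}
#3 dst[0x20+3] := {0x97,0xd6,0xa7}
query mem[0x21]=0xd6, mem[0x0e]=0x47, mem[0x06]=0x2d, mem[0x15]=0x07, mem[0x11]=0x97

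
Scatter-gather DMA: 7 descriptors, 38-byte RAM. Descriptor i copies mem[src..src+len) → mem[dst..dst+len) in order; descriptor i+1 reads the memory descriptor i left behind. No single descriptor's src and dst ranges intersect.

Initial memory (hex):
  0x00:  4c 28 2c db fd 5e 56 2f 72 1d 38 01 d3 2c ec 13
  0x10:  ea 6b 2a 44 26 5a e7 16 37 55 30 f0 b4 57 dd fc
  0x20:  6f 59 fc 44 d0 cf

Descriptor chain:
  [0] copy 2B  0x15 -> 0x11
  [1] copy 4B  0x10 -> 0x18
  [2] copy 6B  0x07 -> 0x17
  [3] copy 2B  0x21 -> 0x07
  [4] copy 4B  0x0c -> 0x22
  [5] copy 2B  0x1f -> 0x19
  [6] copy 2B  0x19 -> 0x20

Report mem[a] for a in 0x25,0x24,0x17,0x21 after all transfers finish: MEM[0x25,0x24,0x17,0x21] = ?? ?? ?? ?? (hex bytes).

MEM[0x25,0x24,0x17,0x21] = 13 ec 2f 6f

D0: mem[0x11..0x12] <- [5a e7]
D1: mem[0x18..0x1b] <- [ea 5a e7 44]
D2: mem[0x17..0x1c] <- [2f 72 1d 38 01 d3]
D3: mem[0x07..0x08] <- [59 fc]
D4: mem[0x22..0x25] <- [d3 2c ec 13]
D5: mem[0x19..0x1a] <- [fc 6f]
D6: mem[0x20..0x21] <- [fc 6f]
query mem[0x25]=0x13, mem[0x24]=0xec, mem[0x17]=0x2f, mem[0x21]=0x6f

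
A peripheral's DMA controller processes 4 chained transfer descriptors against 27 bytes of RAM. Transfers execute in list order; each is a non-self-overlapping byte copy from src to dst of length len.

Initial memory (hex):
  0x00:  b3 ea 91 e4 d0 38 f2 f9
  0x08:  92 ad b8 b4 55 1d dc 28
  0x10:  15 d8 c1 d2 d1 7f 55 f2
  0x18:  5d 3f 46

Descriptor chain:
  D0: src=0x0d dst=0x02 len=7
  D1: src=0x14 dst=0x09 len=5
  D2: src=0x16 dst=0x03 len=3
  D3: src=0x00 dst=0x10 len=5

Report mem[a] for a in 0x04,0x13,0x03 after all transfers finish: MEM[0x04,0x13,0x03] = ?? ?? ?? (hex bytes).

MEM[0x04,0x13,0x03] = f2 55 55

[0] 0x0d->0x02 len=7 : 1d dc 28 15 d8 c1 d2
[1] 0x14->0x09 len=5 : d1 7f 55 f2 5d
[2] 0x16->0x03 len=3 : 55 f2 5d
[3] 0x00->0x10 len=5 : b3 ea 1d 55 f2
query mem[0x04]=0xf2, mem[0x13]=0x55, mem[0x03]=0x55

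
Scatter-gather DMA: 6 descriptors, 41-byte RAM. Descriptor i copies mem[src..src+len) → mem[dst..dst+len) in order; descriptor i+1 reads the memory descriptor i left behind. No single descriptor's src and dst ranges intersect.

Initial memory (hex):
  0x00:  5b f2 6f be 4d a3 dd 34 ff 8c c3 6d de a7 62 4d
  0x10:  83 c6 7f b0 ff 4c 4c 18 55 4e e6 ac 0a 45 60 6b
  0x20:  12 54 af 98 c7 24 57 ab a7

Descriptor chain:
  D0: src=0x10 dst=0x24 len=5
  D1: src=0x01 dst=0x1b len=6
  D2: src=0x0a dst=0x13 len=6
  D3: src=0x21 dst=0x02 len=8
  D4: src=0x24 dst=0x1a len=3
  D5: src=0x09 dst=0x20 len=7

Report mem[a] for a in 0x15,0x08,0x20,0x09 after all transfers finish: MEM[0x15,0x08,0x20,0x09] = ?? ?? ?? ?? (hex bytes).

#0 dst[0x24+5] := {0x83,0xc6,0x7f,0xb0,0xff}
#1 dst[0x1b+6] := {0xf2,0x6f,0xbe,0x4d,0xa3,0xdd}
#2 dst[0x13+6] := {0xc3,0x6d,0xde,0xa7,0x62,0x4d}
#3 dst[0x02+8] := {0x54,0xaf,0x98,0x83,0xc6,0x7f,0xb0,0xff}
#4 dst[0x1a+3] := {0x83,0xc6,0x7f}
#5 dst[0x20+7] := {0xff,0xc3,0x6d,0xde,0xa7,0x62,0x4d}
query mem[0x15]=0xde, mem[0x08]=0xb0, mem[0x20]=0xff, mem[0x09]=0xff

MEM[0x15,0x08,0x20,0x09] = de b0 ff ff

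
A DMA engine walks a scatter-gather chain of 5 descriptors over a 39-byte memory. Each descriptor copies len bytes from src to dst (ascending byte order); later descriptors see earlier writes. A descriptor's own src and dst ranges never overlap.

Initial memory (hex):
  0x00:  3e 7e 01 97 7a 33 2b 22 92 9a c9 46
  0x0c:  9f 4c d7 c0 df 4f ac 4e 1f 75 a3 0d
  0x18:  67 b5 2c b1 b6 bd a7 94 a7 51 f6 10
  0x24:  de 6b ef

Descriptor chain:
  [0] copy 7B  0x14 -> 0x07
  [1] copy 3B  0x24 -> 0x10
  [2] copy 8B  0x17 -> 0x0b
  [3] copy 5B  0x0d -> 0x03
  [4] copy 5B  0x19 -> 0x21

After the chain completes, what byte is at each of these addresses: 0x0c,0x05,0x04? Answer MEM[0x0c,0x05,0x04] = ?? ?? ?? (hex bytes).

[0] 0x14->0x07 len=7 : 1f 75 a3 0d 67 b5 2c
[1] 0x24->0x10 len=3 : de 6b ef
[2] 0x17->0x0b len=8 : 0d 67 b5 2c b1 b6 bd a7
[3] 0x0d->0x03 len=5 : b5 2c b1 b6 bd
[4] 0x19->0x21 len=5 : b5 2c b1 b6 bd
query mem[0x0c]=0x67, mem[0x05]=0xb1, mem[0x04]=0x2c

MEM[0x0c,0x05,0x04] = 67 b1 2c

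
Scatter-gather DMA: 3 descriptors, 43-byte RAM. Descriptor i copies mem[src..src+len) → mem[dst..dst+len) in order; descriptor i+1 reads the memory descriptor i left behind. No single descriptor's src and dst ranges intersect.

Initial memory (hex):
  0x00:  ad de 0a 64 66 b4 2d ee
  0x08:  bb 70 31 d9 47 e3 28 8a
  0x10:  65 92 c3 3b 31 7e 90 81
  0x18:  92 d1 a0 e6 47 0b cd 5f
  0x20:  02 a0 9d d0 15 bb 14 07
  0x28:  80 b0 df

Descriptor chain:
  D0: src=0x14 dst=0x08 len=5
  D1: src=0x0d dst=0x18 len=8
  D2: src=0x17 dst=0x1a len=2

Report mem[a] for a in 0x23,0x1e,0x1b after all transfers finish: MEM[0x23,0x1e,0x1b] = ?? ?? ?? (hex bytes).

MEM[0x23,0x1e,0x1b] = d0 3b e3

[0] 0x14->0x08 len=5 : 31 7e 90 81 92
[1] 0x0d->0x18 len=8 : e3 28 8a 65 92 c3 3b 31
[2] 0x17->0x1a len=2 : 81 e3
query mem[0x23]=0xd0, mem[0x1e]=0x3b, mem[0x1b]=0xe3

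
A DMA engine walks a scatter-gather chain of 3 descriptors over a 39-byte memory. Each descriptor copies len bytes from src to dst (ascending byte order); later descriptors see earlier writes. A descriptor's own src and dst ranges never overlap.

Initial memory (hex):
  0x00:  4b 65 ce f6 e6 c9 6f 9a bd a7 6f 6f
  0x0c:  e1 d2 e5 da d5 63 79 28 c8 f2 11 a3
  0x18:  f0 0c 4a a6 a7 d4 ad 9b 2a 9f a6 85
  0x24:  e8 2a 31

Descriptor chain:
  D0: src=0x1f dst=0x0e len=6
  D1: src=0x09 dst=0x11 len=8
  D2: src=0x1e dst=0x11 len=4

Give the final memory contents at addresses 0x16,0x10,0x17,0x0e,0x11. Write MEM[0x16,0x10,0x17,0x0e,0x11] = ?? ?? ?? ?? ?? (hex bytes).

#0 dst[0x0e+6] := {0x9b,0x2a,0x9f,0xa6,0x85,0xe8}
#1 dst[0x11+8] := {0xa7,0x6f,0x6f,0xe1,0xd2,0x9b,0x2a,0x9f}
#2 dst[0x11+4] := {0xad,0x9b,0x2a,0x9f}
query mem[0x16]=0x9b, mem[0x10]=0x9f, mem[0x17]=0x2a, mem[0x0e]=0x9b, mem[0x11]=0xad

MEM[0x16,0x10,0x17,0x0e,0x11] = 9b 9f 2a 9b ad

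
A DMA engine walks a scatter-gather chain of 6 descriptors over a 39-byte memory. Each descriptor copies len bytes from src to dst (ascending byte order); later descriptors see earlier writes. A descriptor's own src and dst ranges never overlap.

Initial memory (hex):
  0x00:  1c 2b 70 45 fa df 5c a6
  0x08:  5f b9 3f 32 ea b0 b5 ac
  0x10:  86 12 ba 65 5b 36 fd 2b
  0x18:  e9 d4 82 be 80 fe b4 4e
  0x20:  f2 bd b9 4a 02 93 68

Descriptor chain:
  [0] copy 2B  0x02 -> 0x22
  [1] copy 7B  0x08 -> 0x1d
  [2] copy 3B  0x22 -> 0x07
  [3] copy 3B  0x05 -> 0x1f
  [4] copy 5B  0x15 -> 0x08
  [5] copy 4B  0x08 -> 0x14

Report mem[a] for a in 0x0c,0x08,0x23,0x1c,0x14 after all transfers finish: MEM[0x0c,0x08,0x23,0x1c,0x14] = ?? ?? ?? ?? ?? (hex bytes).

MEM[0x0c,0x08,0x23,0x1c,0x14] = d4 36 b5 80 36

[0] 0x02->0x22 len=2 : 70 45
[1] 0x08->0x1d len=7 : 5f b9 3f 32 ea b0 b5
[2] 0x22->0x07 len=3 : b0 b5 02
[3] 0x05->0x1f len=3 : df 5c b0
[4] 0x15->0x08 len=5 : 36 fd 2b e9 d4
[5] 0x08->0x14 len=4 : 36 fd 2b e9
query mem[0x0c]=0xd4, mem[0x08]=0x36, mem[0x23]=0xb5, mem[0x1c]=0x80, mem[0x14]=0x36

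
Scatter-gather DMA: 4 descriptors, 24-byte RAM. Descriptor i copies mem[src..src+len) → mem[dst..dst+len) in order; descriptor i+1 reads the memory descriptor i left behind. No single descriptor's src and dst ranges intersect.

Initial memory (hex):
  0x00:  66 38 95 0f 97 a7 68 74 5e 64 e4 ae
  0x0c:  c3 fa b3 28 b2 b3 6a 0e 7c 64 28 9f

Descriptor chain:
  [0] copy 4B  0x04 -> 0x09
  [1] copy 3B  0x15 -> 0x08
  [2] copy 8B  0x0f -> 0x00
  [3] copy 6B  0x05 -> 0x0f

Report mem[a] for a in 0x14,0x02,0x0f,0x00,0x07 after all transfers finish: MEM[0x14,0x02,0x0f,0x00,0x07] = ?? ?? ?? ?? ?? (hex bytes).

MEM[0x14,0x02,0x0f,0x00,0x07] = 9f b3 7c 28 28

#0 dst[0x09+4] := {0x97,0xa7,0x68,0x74}
#1 dst[0x08+3] := {0x64,0x28,0x9f}
#2 dst[0x00+8] := {0x28,0xb2,0xb3,0x6a,0x0e,0x7c,0x64,0x28}
#3 dst[0x0f+6] := {0x7c,0x64,0x28,0x64,0x28,0x9f}
query mem[0x14]=0x9f, mem[0x02]=0xb3, mem[0x0f]=0x7c, mem[0x00]=0x28, mem[0x07]=0x28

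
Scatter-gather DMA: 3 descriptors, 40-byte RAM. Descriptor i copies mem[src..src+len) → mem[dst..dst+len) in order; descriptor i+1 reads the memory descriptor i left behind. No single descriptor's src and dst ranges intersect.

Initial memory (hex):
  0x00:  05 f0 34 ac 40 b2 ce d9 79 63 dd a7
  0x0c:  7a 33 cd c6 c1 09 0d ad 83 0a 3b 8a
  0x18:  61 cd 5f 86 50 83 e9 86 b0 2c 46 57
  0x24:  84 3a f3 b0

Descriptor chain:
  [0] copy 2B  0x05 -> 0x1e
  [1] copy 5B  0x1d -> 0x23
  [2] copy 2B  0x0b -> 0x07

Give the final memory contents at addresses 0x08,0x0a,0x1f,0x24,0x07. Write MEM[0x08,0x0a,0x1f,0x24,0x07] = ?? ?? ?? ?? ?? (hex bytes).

[0] 0x05->0x1e len=2 : b2 ce
[1] 0x1d->0x23 len=5 : 83 b2 ce b0 2c
[2] 0x0b->0x07 len=2 : a7 7a
query mem[0x08]=0x7a, mem[0x0a]=0xdd, mem[0x1f]=0xce, mem[0x24]=0xb2, mem[0x07]=0xa7

MEM[0x08,0x0a,0x1f,0x24,0x07] = 7a dd ce b2 a7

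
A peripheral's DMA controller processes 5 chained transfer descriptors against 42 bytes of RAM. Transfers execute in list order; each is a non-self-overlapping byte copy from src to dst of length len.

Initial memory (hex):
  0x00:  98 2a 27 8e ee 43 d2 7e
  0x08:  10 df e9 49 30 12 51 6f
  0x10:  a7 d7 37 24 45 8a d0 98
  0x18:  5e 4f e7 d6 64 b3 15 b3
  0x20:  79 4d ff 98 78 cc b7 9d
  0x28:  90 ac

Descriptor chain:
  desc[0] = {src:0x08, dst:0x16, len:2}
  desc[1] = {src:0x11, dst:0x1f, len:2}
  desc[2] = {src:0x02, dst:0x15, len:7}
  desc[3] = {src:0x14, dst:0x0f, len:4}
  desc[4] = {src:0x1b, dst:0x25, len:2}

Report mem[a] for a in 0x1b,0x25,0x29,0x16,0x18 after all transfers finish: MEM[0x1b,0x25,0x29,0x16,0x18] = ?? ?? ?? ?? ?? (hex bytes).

[0] 0x08->0x16 len=2 : 10 df
[1] 0x11->0x1f len=2 : d7 37
[2] 0x02->0x15 len=7 : 27 8e ee 43 d2 7e 10
[3] 0x14->0x0f len=4 : 45 27 8e ee
[4] 0x1b->0x25 len=2 : 10 64
query mem[0x1b]=0x10, mem[0x25]=0x10, mem[0x29]=0xac, mem[0x16]=0x8e, mem[0x18]=0x43

MEM[0x1b,0x25,0x29,0x16,0x18] = 10 10 ac 8e 43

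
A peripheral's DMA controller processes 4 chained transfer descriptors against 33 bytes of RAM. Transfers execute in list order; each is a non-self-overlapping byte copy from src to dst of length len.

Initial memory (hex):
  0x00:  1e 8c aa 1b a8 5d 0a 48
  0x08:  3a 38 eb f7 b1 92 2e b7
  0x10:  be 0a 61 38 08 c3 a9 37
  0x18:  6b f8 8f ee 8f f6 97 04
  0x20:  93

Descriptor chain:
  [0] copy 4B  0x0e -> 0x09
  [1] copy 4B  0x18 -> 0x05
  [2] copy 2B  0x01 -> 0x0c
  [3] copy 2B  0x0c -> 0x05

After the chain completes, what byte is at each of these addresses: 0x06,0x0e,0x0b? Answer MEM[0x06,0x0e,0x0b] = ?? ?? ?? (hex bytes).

[0] 0x0e->0x09 len=4 : 2e b7 be 0a
[1] 0x18->0x05 len=4 : 6b f8 8f ee
[2] 0x01->0x0c len=2 : 8c aa
[3] 0x0c->0x05 len=2 : 8c aa
query mem[0x06]=0xaa, mem[0x0e]=0x2e, mem[0x0b]=0xbe

MEM[0x06,0x0e,0x0b] = aa 2e be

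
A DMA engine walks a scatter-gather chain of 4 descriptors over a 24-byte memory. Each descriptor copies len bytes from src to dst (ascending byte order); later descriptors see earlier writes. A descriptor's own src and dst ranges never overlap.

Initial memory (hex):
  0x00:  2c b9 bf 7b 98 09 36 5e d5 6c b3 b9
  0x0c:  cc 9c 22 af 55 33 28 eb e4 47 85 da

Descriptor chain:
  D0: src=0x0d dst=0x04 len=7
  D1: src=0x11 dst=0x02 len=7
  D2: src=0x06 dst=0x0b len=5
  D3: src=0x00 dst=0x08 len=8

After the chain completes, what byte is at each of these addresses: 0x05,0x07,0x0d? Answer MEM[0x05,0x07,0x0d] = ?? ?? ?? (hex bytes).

[0] 0x0d->0x04 len=7 : 9c 22 af 55 33 28 eb
[1] 0x11->0x02 len=7 : 33 28 eb e4 47 85 da
[2] 0x06->0x0b len=5 : 47 85 da 28 eb
[3] 0x00->0x08 len=8 : 2c b9 33 28 eb e4 47 85
query mem[0x05]=0xe4, mem[0x07]=0x85, mem[0x0d]=0xe4

MEM[0x05,0x07,0x0d] = e4 85 e4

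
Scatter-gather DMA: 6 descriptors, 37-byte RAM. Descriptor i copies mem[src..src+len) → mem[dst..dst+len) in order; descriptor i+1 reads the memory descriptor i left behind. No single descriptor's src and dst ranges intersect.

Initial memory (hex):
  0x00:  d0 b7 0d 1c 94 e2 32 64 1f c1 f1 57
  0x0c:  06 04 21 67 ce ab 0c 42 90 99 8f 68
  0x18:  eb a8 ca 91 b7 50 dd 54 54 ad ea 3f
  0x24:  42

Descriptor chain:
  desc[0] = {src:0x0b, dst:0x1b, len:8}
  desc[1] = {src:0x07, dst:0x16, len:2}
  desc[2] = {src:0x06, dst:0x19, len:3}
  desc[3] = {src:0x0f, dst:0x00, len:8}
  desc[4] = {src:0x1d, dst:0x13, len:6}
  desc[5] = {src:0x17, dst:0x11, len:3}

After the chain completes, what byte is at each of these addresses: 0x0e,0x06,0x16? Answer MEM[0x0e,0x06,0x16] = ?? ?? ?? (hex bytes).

MEM[0x0e,0x06,0x16] = 21 99 ce

D0: mem[0x1b..0x22] <- [57 06 04 21 67 ce ab 0c]
D1: mem[0x16..0x17] <- [64 1f]
D2: mem[0x19..0x1b] <- [32 64 1f]
D3: mem[0x00..0x07] <- [67 ce ab 0c 42 90 99 64]
D4: mem[0x13..0x18] <- [04 21 67 ce ab 0c]
D5: mem[0x11..0x13] <- [ab 0c 32]
query mem[0x0e]=0x21, mem[0x06]=0x99, mem[0x16]=0xce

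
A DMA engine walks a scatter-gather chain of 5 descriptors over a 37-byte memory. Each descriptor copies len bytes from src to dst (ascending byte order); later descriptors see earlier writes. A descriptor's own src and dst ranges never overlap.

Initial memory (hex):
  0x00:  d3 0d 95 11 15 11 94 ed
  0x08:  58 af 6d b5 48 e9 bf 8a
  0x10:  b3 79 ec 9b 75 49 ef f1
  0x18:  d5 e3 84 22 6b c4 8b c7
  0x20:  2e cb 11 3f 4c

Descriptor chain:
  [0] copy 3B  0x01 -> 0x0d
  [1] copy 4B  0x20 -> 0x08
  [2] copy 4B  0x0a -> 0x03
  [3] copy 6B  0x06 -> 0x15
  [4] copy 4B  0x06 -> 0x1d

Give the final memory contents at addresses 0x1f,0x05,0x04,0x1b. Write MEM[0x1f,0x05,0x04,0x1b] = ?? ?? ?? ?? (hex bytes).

MEM[0x1f,0x05,0x04,0x1b] = 2e 48 3f 22

#0 dst[0x0d+3] := {0x0d,0x95,0x11}
#1 dst[0x08+4] := {0x2e,0xcb,0x11,0x3f}
#2 dst[0x03+4] := {0x11,0x3f,0x48,0x0d}
#3 dst[0x15+6] := {0x0d,0xed,0x2e,0xcb,0x11,0x3f}
#4 dst[0x1d+4] := {0x0d,0xed,0x2e,0xcb}
query mem[0x1f]=0x2e, mem[0x05]=0x48, mem[0x04]=0x3f, mem[0x1b]=0x22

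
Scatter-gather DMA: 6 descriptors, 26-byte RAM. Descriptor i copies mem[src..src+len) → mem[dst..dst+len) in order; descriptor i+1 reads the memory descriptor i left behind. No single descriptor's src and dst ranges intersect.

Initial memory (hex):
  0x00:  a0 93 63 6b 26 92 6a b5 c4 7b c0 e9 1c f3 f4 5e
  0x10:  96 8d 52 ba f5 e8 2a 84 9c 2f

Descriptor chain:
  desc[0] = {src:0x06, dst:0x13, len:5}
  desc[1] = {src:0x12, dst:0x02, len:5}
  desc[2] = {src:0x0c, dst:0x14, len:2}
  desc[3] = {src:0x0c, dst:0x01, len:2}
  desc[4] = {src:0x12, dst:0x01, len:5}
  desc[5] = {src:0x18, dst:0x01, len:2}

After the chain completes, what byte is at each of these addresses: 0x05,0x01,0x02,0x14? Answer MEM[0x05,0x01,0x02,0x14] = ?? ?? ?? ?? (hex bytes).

MEM[0x05,0x01,0x02,0x14] = 7b 9c 2f 1c

  after D0: wrote 5B at 0x13 = 6ab5c47bc0
  after D1: wrote 5B at 0x02 = 526ab5c47b
  after D2: wrote 2B at 0x14 = 1cf3
  after D3: wrote 2B at 0x01 = 1cf3
  after D4: wrote 5B at 0x01 = 526a1cf37b
  after D5: wrote 2B at 0x01 = 9c2f
query mem[0x05]=0x7b, mem[0x01]=0x9c, mem[0x02]=0x2f, mem[0x14]=0x1c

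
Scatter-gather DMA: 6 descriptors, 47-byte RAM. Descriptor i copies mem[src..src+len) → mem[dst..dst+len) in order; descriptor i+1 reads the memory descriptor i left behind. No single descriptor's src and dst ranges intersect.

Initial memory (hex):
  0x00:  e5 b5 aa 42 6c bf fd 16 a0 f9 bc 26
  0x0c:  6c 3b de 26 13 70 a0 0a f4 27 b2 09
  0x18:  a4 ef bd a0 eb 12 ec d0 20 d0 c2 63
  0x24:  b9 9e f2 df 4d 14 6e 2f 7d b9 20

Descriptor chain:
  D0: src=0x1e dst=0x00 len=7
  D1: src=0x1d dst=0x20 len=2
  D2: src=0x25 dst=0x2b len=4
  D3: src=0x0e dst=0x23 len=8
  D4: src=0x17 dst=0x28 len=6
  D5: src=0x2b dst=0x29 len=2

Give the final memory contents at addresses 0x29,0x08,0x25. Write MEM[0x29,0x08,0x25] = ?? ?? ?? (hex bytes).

MEM[0x29,0x08,0x25] = bd a0 13

#0 dst[0x00+7] := {0xec,0xd0,0x20,0xd0,0xc2,0x63,0xb9}
#1 dst[0x20+2] := {0x12,0xec}
#2 dst[0x2b+4] := {0x9e,0xf2,0xdf,0x4d}
#3 dst[0x23+8] := {0xde,0x26,0x13,0x70,0xa0,0x0a,0xf4,0x27}
#4 dst[0x28+6] := {0x09,0xa4,0xef,0xbd,0xa0,0xeb}
#5 dst[0x29+2] := {0xbd,0xa0}
query mem[0x29]=0xbd, mem[0x08]=0xa0, mem[0x25]=0x13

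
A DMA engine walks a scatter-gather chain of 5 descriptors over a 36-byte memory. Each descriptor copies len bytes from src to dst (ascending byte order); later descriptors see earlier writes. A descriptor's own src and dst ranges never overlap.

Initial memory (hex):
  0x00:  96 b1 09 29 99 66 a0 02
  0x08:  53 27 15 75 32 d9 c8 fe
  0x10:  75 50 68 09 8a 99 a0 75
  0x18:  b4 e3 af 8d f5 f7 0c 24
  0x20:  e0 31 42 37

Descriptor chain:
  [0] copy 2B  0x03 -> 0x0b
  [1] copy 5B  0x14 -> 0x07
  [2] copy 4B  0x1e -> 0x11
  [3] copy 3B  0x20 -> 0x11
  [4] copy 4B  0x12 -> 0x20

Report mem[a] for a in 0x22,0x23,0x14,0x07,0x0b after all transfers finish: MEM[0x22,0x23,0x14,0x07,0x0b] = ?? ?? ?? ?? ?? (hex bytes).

  after D0: wrote 2B at 0x0b = 2999
  after D1: wrote 5B at 0x07 = 8a99a075b4
  after D2: wrote 4B at 0x11 = 0c24e031
  after D3: wrote 3B at 0x11 = e03142
  after D4: wrote 4B at 0x20 = 31423199
query mem[0x22]=0x31, mem[0x23]=0x99, mem[0x14]=0x31, mem[0x07]=0x8a, mem[0x0b]=0xb4

MEM[0x22,0x23,0x14,0x07,0x0b] = 31 99 31 8a b4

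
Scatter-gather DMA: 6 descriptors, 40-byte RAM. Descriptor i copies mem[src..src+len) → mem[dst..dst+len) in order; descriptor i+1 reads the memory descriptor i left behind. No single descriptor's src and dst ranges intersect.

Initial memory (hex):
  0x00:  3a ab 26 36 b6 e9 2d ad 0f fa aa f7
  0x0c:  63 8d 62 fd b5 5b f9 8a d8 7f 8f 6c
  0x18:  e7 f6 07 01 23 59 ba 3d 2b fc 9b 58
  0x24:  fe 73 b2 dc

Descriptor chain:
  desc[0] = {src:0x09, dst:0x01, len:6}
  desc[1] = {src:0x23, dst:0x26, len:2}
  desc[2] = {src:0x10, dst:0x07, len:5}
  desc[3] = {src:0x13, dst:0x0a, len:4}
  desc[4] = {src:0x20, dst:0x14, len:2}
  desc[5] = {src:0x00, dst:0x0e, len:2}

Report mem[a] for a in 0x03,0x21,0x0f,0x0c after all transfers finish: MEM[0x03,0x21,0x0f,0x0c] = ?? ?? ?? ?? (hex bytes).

MEM[0x03,0x21,0x0f,0x0c] = f7 fc fa 7f

[0] 0x09->0x01 len=6 : fa aa f7 63 8d 62
[1] 0x23->0x26 len=2 : 58 fe
[2] 0x10->0x07 len=5 : b5 5b f9 8a d8
[3] 0x13->0x0a len=4 : 8a d8 7f 8f
[4] 0x20->0x14 len=2 : 2b fc
[5] 0x00->0x0e len=2 : 3a fa
query mem[0x03]=0xf7, mem[0x21]=0xfc, mem[0x0f]=0xfa, mem[0x0c]=0x7f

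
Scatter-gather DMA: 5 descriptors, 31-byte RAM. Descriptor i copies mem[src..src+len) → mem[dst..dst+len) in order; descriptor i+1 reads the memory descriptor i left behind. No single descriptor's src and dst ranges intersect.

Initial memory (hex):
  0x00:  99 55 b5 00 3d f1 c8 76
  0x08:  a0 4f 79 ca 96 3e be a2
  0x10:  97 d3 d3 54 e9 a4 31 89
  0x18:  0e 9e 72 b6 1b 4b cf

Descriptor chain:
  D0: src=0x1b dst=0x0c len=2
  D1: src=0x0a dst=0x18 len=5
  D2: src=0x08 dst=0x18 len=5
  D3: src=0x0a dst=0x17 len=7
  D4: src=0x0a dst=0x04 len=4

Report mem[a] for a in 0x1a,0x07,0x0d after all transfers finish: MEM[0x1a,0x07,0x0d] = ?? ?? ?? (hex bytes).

MEM[0x1a,0x07,0x0d] = 1b 1b 1b

D0: mem[0x0c..0x0d] <- [b6 1b]
D1: mem[0x18..0x1c] <- [79 ca b6 1b be]
D2: mem[0x18..0x1c] <- [a0 4f 79 ca b6]
D3: mem[0x17..0x1d] <- [79 ca b6 1b be a2 97]
D4: mem[0x04..0x07] <- [79 ca b6 1b]
query mem[0x1a]=0x1b, mem[0x07]=0x1b, mem[0x0d]=0x1b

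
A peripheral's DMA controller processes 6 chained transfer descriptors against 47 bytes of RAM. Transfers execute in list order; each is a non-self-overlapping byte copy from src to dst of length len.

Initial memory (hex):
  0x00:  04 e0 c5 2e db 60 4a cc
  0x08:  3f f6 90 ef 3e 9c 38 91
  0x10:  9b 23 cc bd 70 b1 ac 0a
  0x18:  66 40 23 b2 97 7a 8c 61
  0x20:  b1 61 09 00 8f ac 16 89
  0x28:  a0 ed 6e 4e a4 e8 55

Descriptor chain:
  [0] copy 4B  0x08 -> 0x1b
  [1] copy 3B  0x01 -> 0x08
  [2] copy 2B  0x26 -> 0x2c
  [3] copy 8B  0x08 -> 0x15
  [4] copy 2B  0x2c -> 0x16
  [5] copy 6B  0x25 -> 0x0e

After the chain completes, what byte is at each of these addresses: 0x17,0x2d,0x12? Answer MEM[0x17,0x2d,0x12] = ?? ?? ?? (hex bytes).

MEM[0x17,0x2d,0x12] = 89 89 ed

  after D0: wrote 4B at 0x1b = 3ff690ef
  after D1: wrote 3B at 0x08 = e0c52e
  after D2: wrote 2B at 0x2c = 1689
  after D3: wrote 8B at 0x15 = e0c52eef3e9c3891
  after D4: wrote 2B at 0x16 = 1689
  after D5: wrote 6B at 0x0e = ac1689a0ed6e
query mem[0x17]=0x89, mem[0x2d]=0x89, mem[0x12]=0xed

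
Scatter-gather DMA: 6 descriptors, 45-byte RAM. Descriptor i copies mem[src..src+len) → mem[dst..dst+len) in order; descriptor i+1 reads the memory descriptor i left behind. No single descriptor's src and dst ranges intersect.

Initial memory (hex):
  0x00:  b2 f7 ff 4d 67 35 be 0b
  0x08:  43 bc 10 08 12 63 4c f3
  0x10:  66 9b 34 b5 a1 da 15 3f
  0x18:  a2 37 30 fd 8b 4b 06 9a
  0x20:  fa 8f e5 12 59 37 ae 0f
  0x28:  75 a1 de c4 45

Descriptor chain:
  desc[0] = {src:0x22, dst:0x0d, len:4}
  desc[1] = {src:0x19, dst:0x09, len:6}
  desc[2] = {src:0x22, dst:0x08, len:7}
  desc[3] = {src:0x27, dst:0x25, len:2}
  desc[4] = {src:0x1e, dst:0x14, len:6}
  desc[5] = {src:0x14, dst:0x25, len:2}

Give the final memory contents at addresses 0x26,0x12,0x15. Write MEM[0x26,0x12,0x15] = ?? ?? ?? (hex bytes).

[0] 0x22->0x0d len=4 : e5 12 59 37
[1] 0x19->0x09 len=6 : 37 30 fd 8b 4b 06
[2] 0x22->0x08 len=7 : e5 12 59 37 ae 0f 75
[3] 0x27->0x25 len=2 : 0f 75
[4] 0x1e->0x14 len=6 : 06 9a fa 8f e5 12
[5] 0x14->0x25 len=2 : 06 9a
query mem[0x26]=0x9a, mem[0x12]=0x34, mem[0x15]=0x9a

MEM[0x26,0x12,0x15] = 9a 34 9a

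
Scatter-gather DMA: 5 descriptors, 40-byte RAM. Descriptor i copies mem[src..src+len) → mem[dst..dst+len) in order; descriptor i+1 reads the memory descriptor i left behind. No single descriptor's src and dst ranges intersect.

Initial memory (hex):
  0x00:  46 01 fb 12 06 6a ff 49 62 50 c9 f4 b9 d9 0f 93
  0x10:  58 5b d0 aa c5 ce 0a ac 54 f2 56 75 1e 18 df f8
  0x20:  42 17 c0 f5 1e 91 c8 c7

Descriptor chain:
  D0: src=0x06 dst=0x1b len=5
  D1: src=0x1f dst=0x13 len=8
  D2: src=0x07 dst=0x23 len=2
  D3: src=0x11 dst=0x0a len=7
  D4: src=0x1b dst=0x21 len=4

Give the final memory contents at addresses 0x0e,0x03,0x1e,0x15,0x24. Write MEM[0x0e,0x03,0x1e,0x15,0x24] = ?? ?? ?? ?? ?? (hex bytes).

MEM[0x0e,0x03,0x1e,0x15,0x24] = 17 12 50 17 50

#0 dst[0x1b+5] := {0xff,0x49,0x62,0x50,0xc9}
#1 dst[0x13+8] := {0xc9,0x42,0x17,0xc0,0xf5,0x1e,0x91,0xc8}
#2 dst[0x23+2] := {0x49,0x62}
#3 dst[0x0a+7] := {0x5b,0xd0,0xc9,0x42,0x17,0xc0,0xf5}
#4 dst[0x21+4] := {0xff,0x49,0x62,0x50}
query mem[0x0e]=0x17, mem[0x03]=0x12, mem[0x1e]=0x50, mem[0x15]=0x17, mem[0x24]=0x50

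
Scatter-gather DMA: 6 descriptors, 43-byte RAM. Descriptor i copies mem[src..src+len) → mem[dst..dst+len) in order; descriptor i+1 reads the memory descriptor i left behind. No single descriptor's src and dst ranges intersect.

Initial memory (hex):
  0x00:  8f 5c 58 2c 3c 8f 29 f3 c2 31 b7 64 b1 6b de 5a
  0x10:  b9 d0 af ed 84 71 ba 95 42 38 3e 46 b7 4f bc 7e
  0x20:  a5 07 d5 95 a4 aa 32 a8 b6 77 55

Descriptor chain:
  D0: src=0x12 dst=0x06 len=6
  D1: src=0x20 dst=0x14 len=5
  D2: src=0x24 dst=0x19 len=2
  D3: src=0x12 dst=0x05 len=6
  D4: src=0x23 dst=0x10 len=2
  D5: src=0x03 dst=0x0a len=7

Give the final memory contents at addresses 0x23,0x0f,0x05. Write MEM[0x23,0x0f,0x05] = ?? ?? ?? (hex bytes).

MEM[0x23,0x0f,0x05] = 95 07 af

#0 dst[0x06+6] := {0xaf,0xed,0x84,0x71,0xba,0x95}
#1 dst[0x14+5] := {0xa5,0x07,0xd5,0x95,0xa4}
#2 dst[0x19+2] := {0xa4,0xaa}
#3 dst[0x05+6] := {0xaf,0xed,0xa5,0x07,0xd5,0x95}
#4 dst[0x10+2] := {0x95,0xa4}
#5 dst[0x0a+7] := {0x2c,0x3c,0xaf,0xed,0xa5,0x07,0xd5}
query mem[0x23]=0x95, mem[0x0f]=0x07, mem[0x05]=0xaf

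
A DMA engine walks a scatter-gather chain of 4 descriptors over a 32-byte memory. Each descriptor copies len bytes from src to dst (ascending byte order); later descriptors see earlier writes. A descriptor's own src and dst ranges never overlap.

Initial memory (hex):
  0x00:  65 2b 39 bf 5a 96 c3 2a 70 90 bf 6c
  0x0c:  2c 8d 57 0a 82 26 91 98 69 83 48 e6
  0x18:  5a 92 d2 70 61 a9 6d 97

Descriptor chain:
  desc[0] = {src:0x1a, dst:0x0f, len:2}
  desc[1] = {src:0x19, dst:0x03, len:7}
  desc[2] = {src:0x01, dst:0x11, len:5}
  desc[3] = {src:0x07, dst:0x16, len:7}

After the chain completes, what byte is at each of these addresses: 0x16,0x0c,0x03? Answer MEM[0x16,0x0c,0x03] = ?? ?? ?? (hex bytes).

MEM[0x16,0x0c,0x03] = a9 2c 92

#0 dst[0x0f+2] := {0xd2,0x70}
#1 dst[0x03+7] := {0x92,0xd2,0x70,0x61,0xa9,0x6d,0x97}
#2 dst[0x11+5] := {0x2b,0x39,0x92,0xd2,0x70}
#3 dst[0x16+7] := {0xa9,0x6d,0x97,0xbf,0x6c,0x2c,0x8d}
query mem[0x16]=0xa9, mem[0x0c]=0x2c, mem[0x03]=0x92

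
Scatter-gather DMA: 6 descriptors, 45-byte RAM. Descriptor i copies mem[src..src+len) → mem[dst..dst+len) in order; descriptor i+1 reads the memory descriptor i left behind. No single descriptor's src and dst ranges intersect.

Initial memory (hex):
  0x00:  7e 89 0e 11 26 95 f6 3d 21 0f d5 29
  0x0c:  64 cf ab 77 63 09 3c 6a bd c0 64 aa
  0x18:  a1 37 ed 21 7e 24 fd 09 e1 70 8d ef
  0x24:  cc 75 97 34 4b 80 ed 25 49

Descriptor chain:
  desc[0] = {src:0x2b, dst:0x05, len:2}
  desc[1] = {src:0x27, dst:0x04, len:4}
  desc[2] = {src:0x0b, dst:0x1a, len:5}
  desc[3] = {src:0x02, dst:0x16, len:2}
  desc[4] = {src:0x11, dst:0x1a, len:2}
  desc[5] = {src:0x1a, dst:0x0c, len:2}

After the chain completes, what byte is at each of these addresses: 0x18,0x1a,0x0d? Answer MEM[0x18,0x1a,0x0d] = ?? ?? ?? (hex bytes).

MEM[0x18,0x1a,0x0d] = a1 09 3c

#0 dst[0x05+2] := {0x25,0x49}
#1 dst[0x04+4] := {0x34,0x4b,0x80,0xed}
#2 dst[0x1a+5] := {0x29,0x64,0xcf,0xab,0x77}
#3 dst[0x16+2] := {0x0e,0x11}
#4 dst[0x1a+2] := {0x09,0x3c}
#5 dst[0x0c+2] := {0x09,0x3c}
query mem[0x18]=0xa1, mem[0x1a]=0x09, mem[0x0d]=0x3c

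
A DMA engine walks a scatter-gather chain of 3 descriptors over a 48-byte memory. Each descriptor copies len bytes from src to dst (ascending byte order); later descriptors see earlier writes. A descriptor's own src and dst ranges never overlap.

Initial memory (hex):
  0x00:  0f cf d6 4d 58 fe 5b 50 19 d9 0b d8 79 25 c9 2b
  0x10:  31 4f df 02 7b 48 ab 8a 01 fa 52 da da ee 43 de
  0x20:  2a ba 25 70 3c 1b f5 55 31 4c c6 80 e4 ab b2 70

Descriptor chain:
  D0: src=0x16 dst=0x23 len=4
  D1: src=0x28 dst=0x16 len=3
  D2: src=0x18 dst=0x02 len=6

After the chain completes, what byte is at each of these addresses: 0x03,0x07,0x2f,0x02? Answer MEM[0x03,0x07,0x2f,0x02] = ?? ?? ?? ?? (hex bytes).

[0] 0x16->0x23 len=4 : ab 8a 01 fa
[1] 0x28->0x16 len=3 : 31 4c c6
[2] 0x18->0x02 len=6 : c6 fa 52 da da ee
query mem[0x03]=0xfa, mem[0x07]=0xee, mem[0x2f]=0x70, mem[0x02]=0xc6

MEM[0x03,0x07,0x2f,0x02] = fa ee 70 c6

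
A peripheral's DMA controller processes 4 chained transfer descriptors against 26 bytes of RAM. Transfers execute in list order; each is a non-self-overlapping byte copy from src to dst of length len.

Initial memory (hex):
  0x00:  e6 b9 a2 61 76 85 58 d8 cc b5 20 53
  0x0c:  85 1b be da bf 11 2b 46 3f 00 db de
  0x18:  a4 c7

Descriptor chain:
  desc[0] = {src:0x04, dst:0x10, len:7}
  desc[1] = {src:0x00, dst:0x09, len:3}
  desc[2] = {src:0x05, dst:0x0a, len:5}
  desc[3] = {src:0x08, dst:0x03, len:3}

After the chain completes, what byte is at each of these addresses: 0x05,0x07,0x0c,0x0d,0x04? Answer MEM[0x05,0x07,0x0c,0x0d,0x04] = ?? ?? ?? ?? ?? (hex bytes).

[0] 0x04->0x10 len=7 : 76 85 58 d8 cc b5 20
[1] 0x00->0x09 len=3 : e6 b9 a2
[2] 0x05->0x0a len=5 : 85 58 d8 cc e6
[3] 0x08->0x03 len=3 : cc e6 85
query mem[0x05]=0x85, mem[0x07]=0xd8, mem[0x0c]=0xd8, mem[0x0d]=0xcc, mem[0x04]=0xe6

MEM[0x05,0x07,0x0c,0x0d,0x04] = 85 d8 d8 cc e6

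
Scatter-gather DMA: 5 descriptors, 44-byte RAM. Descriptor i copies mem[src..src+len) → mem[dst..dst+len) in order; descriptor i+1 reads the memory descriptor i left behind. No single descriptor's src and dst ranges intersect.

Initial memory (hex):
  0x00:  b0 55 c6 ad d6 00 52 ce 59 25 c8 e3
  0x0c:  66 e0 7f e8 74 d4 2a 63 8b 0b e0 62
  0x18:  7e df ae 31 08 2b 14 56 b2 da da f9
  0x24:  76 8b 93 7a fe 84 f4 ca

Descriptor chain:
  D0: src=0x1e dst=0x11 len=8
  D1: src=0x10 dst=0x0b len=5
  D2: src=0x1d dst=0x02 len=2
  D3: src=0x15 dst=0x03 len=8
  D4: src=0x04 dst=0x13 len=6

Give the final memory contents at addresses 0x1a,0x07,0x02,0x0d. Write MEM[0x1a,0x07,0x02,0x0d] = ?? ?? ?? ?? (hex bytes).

D0: mem[0x11..0x18] <- [14 56 b2 da da f9 76 8b]
D1: mem[0x0b..0x0f] <- [74 14 56 b2 da]
D2: mem[0x02..0x03] <- [2b 14]
D3: mem[0x03..0x0a] <- [da f9 76 8b df ae 31 08]
D4: mem[0x13..0x18] <- [f9 76 8b df ae 31]
query mem[0x1a]=0xae, mem[0x07]=0xdf, mem[0x02]=0x2b, mem[0x0d]=0x56

MEM[0x1a,0x07,0x02,0x0d] = ae df 2b 56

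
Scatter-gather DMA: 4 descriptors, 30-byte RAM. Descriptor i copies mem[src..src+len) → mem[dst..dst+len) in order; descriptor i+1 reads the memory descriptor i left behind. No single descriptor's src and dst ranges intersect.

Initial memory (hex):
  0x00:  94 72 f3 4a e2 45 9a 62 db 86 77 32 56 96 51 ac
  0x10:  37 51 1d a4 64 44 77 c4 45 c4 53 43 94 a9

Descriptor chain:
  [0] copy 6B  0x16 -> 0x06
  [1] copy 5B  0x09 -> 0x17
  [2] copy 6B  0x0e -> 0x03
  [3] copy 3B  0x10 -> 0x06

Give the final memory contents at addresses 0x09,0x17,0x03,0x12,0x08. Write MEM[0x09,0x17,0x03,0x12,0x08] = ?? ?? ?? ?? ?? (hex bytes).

MEM[0x09,0x17,0x03,0x12,0x08] = c4 c4 51 1d 1d

#0 dst[0x06+6] := {0x77,0xc4,0x45,0xc4,0x53,0x43}
#1 dst[0x17+5] := {0xc4,0x53,0x43,0x56,0x96}
#2 dst[0x03+6] := {0x51,0xac,0x37,0x51,0x1d,0xa4}
#3 dst[0x06+3] := {0x37,0x51,0x1d}
query mem[0x09]=0xc4, mem[0x17]=0xc4, mem[0x03]=0x51, mem[0x12]=0x1d, mem[0x08]=0x1d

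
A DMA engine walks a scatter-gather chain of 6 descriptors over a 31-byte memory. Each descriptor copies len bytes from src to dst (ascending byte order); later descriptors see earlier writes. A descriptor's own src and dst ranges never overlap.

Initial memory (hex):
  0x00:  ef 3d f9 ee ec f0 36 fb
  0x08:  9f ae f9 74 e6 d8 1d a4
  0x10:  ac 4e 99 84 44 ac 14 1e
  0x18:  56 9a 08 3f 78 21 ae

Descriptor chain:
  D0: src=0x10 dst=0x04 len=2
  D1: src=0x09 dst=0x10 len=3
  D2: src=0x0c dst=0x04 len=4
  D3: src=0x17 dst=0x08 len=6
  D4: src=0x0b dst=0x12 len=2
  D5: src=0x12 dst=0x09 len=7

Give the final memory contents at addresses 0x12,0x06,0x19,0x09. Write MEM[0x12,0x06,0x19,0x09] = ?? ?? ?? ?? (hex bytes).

D0: mem[0x04..0x05] <- [ac 4e]
D1: mem[0x10..0x12] <- [ae f9 74]
D2: mem[0x04..0x07] <- [e6 d8 1d a4]
D3: mem[0x08..0x0d] <- [1e 56 9a 08 3f 78]
D4: mem[0x12..0x13] <- [08 3f]
D5: mem[0x09..0x0f] <- [08 3f 44 ac 14 1e 56]
query mem[0x12]=0x08, mem[0x06]=0x1d, mem[0x19]=0x9a, mem[0x09]=0x08

MEM[0x12,0x06,0x19,0x09] = 08 1d 9a 08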